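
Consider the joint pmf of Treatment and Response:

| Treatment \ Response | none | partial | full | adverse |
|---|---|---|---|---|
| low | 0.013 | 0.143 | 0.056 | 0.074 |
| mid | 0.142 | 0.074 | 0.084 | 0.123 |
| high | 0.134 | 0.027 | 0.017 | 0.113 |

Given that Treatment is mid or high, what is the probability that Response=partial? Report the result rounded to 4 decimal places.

0.1415

P(Treatment=mid) = 0.142 + 0.074 + 0.084 + 0.123 = 0.423.
P(Treatment=high) = 0.134 + 0.027 + 0.017 + 0.113 = 0.291.
P(Treatment ∈ {mid, high}) = 0.423 + 0.291 = 0.714; P(Response=partial, Treatment ∈ {mid, high}) = 0.074 + 0.027 = 0.101.
P(Response=partial | Treatment ∈ {mid, high}) = 0.101/0.714 = 0.1415.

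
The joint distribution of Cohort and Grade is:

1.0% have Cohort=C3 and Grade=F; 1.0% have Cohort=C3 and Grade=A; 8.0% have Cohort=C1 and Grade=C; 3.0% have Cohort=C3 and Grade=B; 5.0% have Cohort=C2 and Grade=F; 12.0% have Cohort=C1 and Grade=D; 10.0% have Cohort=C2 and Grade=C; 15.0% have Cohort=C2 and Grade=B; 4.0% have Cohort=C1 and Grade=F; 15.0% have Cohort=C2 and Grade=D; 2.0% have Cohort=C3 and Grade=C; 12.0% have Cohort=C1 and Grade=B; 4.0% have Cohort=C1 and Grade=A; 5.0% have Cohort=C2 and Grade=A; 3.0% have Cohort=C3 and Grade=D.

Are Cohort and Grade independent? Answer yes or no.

yes

Every cell satisfies P(Cohort,Grade) = P(Cohort)·P(Grade). For instance P(Cohort=C1) = 0.400, P(Grade=B) = 0.300, and 0.400×0.300 = 0.120 matches the joint entry. So Cohort and Grade are independent.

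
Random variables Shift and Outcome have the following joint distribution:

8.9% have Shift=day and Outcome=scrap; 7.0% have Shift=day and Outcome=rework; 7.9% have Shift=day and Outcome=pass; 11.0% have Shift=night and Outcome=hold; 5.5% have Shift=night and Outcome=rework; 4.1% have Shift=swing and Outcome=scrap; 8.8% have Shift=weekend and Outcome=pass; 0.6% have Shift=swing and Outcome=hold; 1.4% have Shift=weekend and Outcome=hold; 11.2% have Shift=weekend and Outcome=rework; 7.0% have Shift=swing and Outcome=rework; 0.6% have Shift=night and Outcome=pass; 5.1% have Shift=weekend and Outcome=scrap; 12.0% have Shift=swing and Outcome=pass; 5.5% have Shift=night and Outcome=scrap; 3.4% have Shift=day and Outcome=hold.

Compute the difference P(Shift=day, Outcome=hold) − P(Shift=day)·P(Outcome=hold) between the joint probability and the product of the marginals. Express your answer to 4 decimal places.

P(Shift=day) = 0.079 + 0.070 + 0.089 + 0.034 = 0.272.
P(Outcome=hold) = 0.034 + 0.006 + 0.110 + 0.014 = 0.164.
P(Shift=day, Outcome=hold) − P(Shift=day)P(Outcome=hold) = 0.034 − 0.272×0.164 = -0.0106.

-0.0106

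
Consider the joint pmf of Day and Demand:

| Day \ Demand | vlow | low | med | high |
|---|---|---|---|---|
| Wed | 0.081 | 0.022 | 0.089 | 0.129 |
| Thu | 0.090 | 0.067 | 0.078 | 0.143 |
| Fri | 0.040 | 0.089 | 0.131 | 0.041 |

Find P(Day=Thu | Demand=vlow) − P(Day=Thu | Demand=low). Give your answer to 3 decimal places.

P(Demand=vlow) = 0.081 + 0.090 + 0.040 = 0.211; P(Day=Thu | Demand=vlow) = 0.090/0.211 = 0.4265.
P(Demand=low) = 0.022 + 0.067 + 0.089 = 0.178; P(Day=Thu | Demand=low) = 0.067/0.178 = 0.3764.
Difference = 0.050.

0.050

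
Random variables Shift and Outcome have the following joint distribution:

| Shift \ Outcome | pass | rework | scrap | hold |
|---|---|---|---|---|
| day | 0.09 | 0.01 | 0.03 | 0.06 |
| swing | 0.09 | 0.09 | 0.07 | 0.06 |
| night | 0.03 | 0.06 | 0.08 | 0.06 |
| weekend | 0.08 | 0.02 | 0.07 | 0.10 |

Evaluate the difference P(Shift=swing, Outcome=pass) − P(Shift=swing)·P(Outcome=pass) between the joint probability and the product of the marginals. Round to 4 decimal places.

0.0001

P(Shift=swing) = 0.09 + 0.09 + 0.07 + 0.06 = 0.31.
P(Outcome=pass) = 0.09 + 0.09 + 0.03 + 0.08 = 0.29.
P(Shift=swing, Outcome=pass) − P(Shift=swing)P(Outcome=pass) = 0.09 − 0.31×0.29 = 0.0001.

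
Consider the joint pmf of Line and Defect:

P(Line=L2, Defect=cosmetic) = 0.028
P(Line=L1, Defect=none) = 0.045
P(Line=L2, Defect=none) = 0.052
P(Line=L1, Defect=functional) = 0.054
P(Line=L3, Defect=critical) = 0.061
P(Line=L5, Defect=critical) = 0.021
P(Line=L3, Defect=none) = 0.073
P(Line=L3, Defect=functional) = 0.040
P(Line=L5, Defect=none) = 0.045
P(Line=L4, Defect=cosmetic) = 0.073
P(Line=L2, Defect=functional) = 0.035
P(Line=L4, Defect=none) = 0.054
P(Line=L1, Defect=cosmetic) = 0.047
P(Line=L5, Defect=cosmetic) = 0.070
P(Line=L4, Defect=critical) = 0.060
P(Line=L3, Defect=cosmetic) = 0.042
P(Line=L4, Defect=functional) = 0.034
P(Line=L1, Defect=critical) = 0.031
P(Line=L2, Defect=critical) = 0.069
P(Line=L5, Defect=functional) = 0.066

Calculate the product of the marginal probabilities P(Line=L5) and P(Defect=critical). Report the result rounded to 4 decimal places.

P(Line=L5) = 0.045 + 0.070 + 0.066 + 0.021 = 0.202.
P(Defect=critical) = 0.031 + 0.069 + 0.061 + 0.060 + 0.021 = 0.242.
Product: 0.202 × 0.242 = 0.0489.

0.0489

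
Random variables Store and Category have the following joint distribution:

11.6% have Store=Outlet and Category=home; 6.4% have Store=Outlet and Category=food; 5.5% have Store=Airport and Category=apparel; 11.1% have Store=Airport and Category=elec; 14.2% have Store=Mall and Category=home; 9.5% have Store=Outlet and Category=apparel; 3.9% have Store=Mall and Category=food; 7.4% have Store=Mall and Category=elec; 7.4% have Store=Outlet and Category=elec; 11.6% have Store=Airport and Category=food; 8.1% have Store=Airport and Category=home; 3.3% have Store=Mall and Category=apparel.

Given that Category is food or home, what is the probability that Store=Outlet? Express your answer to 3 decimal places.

0.323

P(Category=food) = 0.039 + 0.116 + 0.064 = 0.219.
P(Category=home) = 0.142 + 0.081 + 0.116 = 0.339.
P(Category ∈ {food, home}) = 0.219 + 0.339 = 0.558; P(Store=Outlet, Category ∈ {food, home}) = 0.064 + 0.116 = 0.180.
P(Store=Outlet | Category ∈ {food, home}) = 0.180/0.558 = 0.323.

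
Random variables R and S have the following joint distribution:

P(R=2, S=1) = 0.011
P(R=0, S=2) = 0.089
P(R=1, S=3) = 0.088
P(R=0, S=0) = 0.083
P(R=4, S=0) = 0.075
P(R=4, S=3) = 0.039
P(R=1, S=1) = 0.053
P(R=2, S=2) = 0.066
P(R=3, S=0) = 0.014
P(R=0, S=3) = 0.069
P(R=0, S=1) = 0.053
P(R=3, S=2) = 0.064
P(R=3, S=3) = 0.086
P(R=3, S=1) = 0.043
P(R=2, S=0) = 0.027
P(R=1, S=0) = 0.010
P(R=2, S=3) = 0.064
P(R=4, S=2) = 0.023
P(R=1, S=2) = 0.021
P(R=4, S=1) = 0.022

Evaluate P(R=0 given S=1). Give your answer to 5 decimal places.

0.29121

P(S=1) = 0.053 + 0.053 + 0.011 + 0.043 + 0.022 = 0.182.
P(R=0 | S=1) = 0.053/0.182 = 0.29121.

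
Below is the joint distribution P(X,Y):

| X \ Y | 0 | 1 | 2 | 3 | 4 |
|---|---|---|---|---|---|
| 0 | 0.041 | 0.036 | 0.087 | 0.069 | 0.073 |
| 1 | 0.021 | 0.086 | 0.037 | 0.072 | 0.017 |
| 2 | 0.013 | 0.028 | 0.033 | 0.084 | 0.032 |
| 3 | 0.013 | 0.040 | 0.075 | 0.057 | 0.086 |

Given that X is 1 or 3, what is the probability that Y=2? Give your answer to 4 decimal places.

0.2222

P(X=1) = 0.021 + 0.086 + 0.037 + 0.072 + 0.017 = 0.233.
P(X=3) = 0.013 + 0.040 + 0.075 + 0.057 + 0.086 = 0.271.
P(X ∈ {1, 3}) = 0.233 + 0.271 = 0.504; P(Y=2, X ∈ {1, 3}) = 0.037 + 0.075 = 0.112.
P(Y=2 | X ∈ {1, 3}) = 0.112/0.504 = 0.2222.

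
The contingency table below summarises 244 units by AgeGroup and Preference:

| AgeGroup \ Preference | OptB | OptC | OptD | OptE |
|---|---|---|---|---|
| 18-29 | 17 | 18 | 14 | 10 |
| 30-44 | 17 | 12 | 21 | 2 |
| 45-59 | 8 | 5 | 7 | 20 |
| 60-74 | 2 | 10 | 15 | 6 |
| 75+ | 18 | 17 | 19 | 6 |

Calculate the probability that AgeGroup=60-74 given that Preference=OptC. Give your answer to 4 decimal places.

Total with Preference=OptC: 18 + 12 + 5 + 10 + 17 = 62.
P(AgeGroup=60-74 | Preference=OptC) = 10/62 = 0.1613.

0.1613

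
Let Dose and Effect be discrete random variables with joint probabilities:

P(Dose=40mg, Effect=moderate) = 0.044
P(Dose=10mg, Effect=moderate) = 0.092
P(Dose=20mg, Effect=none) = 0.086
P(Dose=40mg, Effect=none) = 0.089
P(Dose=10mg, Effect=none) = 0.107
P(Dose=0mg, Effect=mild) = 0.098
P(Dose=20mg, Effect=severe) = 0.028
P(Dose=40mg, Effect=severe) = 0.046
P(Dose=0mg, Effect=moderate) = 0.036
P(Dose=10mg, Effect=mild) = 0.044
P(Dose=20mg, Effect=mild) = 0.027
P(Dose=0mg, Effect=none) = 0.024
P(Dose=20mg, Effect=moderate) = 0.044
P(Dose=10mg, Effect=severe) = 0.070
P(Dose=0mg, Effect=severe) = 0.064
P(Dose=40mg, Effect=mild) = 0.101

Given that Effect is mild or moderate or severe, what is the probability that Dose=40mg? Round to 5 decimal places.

0.27522

P(Effect=mild) = 0.098 + 0.044 + 0.027 + 0.101 = 0.270.
P(Effect=moderate) = 0.036 + 0.092 + 0.044 + 0.044 = 0.216.
P(Effect=severe) = 0.064 + 0.070 + 0.028 + 0.046 = 0.208.
P(Effect ∈ {mild, moderate, severe}) = 0.270 + 0.216 + 0.208 = 0.694; P(Dose=40mg, Effect ∈ {mild, moderate, severe}) = 0.101 + 0.044 + 0.046 = 0.191.
P(Dose=40mg | Effect ∈ {mild, moderate, severe}) = 0.191/0.694 = 0.27522.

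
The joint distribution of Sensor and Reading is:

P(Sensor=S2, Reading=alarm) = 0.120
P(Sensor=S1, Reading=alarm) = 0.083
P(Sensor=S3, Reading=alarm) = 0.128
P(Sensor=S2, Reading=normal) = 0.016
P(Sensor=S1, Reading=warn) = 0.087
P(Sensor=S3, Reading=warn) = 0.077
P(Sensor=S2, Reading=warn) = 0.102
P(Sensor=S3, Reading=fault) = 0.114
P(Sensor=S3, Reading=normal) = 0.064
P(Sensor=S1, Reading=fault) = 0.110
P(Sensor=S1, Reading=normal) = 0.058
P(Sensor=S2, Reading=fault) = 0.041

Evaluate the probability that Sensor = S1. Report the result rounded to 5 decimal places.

0.33800

P(Sensor=S1) = 0.058 + 0.087 + 0.083 + 0.110 = 0.338.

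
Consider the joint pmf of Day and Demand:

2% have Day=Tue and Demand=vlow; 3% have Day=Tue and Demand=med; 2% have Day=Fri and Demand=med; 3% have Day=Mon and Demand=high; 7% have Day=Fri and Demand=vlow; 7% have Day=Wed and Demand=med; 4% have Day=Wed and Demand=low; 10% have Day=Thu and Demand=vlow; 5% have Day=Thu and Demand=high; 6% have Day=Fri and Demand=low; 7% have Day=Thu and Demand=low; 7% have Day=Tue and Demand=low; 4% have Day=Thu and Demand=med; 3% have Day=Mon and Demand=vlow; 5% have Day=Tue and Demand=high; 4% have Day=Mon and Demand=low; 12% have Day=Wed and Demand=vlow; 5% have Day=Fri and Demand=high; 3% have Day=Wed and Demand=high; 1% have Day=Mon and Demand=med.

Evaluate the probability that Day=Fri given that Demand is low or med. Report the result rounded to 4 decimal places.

0.1778

P(Demand=low) = 0.04 + 0.07 + 0.04 + 0.07 + 0.06 = 0.28.
P(Demand=med) = 0.01 + 0.03 + 0.07 + 0.04 + 0.02 = 0.17.
P(Demand ∈ {low, med}) = 0.28 + 0.17 = 0.45; P(Day=Fri, Demand ∈ {low, med}) = 0.06 + 0.02 = 0.08.
P(Day=Fri | Demand ∈ {low, med}) = 0.08/0.45 = 0.1778.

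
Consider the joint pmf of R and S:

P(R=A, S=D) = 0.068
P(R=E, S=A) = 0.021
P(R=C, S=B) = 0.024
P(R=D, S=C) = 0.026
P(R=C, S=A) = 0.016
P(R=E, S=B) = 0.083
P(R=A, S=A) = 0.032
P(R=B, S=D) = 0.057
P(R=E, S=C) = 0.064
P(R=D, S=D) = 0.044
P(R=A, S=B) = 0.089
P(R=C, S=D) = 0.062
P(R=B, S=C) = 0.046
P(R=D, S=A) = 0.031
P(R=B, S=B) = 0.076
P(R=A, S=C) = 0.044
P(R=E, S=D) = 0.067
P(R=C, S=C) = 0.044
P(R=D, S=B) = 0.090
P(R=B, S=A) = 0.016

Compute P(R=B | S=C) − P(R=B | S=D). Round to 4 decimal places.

0.0141

P(S=C) = 0.044 + 0.046 + 0.044 + 0.026 + 0.064 = 0.224; P(R=B | S=C) = 0.046/0.224 = 0.20536.
P(S=D) = 0.068 + 0.057 + 0.062 + 0.044 + 0.067 = 0.298; P(R=B | S=D) = 0.057/0.298 = 0.19128.
Difference = 0.0141.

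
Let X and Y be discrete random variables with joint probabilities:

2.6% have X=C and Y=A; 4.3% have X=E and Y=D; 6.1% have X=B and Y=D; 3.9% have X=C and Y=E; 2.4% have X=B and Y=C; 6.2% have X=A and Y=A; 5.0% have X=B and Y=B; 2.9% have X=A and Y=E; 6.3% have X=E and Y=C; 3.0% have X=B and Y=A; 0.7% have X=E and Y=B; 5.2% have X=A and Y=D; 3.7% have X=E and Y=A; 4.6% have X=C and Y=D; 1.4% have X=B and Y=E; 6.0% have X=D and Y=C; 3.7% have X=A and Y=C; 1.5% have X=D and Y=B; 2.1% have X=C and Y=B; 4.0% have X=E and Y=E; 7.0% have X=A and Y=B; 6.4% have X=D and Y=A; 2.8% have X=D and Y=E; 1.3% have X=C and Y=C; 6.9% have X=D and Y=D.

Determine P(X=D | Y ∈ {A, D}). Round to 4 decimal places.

P(Y=A) = 0.062 + 0.030 + 0.026 + 0.064 + 0.037 = 0.219.
P(Y=D) = 0.052 + 0.061 + 0.046 + 0.069 + 0.043 = 0.271.
P(Y ∈ {A, D}) = 0.219 + 0.271 = 0.490; P(X=D, Y ∈ {A, D}) = 0.064 + 0.069 = 0.133.
P(X=D | Y ∈ {A, D}) = 0.133/0.490 = 0.2714.

0.2714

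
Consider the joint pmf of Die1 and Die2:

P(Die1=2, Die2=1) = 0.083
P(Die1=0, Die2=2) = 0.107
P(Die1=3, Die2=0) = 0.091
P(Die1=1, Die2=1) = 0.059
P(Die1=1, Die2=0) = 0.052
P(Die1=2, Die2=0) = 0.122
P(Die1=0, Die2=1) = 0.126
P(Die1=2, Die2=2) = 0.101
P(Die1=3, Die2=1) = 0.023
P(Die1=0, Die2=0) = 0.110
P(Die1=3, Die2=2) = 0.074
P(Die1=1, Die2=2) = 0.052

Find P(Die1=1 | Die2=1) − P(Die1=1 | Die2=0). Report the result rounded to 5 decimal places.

0.06408

P(Die2=1) = 0.126 + 0.059 + 0.083 + 0.023 = 0.291; P(Die1=1 | Die2=1) = 0.059/0.291 = 0.202749.
P(Die2=0) = 0.110 + 0.052 + 0.122 + 0.091 = 0.375; P(Die1=1 | Die2=0) = 0.052/0.375 = 0.138667.
Difference = 0.06408.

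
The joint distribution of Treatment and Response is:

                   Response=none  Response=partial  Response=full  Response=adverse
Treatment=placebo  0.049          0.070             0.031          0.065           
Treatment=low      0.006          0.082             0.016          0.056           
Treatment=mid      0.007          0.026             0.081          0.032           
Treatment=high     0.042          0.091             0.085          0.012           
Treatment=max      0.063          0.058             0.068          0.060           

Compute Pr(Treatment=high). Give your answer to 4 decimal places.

0.2300

P(Treatment=high) = 0.042 + 0.091 + 0.085 + 0.012 = 0.230.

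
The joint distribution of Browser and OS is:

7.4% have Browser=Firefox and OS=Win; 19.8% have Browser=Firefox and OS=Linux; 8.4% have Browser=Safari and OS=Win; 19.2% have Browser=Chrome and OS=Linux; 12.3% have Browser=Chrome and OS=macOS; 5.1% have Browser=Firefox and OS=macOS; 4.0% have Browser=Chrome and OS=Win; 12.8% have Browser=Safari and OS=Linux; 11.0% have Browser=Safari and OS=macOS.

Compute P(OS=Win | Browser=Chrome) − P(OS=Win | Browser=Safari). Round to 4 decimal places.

P(Browser=Chrome) = 0.040 + 0.123 + 0.192 = 0.355; P(OS=Win | Browser=Chrome) = 0.040/0.355 = 0.11268.
P(Browser=Safari) = 0.084 + 0.110 + 0.128 = 0.322; P(OS=Win | Browser=Safari) = 0.084/0.322 = 0.26087.
Difference = -0.1482.

-0.1482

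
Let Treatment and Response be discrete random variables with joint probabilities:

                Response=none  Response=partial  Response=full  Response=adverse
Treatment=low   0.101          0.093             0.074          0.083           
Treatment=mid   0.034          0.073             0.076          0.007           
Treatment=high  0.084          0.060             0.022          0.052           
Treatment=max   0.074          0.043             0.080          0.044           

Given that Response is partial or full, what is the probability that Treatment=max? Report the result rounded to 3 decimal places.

0.236

P(Response=partial) = 0.093 + 0.073 + 0.060 + 0.043 = 0.269.
P(Response=full) = 0.074 + 0.076 + 0.022 + 0.080 = 0.252.
P(Response ∈ {partial, full}) = 0.269 + 0.252 = 0.521; P(Treatment=max, Response ∈ {partial, full}) = 0.043 + 0.080 = 0.123.
P(Treatment=max | Response ∈ {partial, full}) = 0.123/0.521 = 0.236.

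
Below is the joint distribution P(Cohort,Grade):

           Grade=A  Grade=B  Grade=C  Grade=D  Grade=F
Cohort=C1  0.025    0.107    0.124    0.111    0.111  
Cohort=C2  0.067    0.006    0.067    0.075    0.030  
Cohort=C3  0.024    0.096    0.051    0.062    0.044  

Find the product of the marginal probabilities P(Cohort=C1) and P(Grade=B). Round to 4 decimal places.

0.0999

P(Cohort=C1) = 0.025 + 0.107 + 0.124 + 0.111 + 0.111 = 0.478.
P(Grade=B) = 0.107 + 0.006 + 0.096 = 0.209.
Product: 0.478 × 0.209 = 0.0999.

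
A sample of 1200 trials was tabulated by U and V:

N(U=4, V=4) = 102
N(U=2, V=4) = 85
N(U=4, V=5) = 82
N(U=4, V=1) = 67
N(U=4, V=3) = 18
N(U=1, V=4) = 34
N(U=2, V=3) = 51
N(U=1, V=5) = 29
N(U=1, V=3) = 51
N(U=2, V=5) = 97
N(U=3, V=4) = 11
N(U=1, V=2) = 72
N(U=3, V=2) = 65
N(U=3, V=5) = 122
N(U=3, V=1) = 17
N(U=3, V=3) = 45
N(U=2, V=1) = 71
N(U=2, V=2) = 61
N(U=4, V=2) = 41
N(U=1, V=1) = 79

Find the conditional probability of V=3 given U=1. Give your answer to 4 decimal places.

0.1925

Total with U=1: 79 + 72 + 51 + 34 + 29 = 265.
P(V=3 | U=1) = 51/265 = 0.1925.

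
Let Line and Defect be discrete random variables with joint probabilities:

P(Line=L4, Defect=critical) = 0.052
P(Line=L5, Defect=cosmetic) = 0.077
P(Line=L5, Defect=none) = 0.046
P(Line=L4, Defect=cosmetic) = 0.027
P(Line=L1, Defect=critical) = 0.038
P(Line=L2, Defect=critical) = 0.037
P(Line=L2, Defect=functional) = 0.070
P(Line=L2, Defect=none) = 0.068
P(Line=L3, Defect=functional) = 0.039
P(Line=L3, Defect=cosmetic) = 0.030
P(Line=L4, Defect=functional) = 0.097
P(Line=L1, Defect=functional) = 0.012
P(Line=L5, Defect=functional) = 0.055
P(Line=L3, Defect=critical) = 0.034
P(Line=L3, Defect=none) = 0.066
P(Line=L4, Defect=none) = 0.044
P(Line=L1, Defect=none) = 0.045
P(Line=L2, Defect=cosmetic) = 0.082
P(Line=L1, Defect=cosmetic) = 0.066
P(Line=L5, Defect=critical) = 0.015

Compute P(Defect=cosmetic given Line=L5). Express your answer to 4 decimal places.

0.3990

P(Line=L5) = 0.046 + 0.077 + 0.055 + 0.015 = 0.193.
P(Defect=cosmetic | Line=L5) = 0.077/0.193 = 0.3990.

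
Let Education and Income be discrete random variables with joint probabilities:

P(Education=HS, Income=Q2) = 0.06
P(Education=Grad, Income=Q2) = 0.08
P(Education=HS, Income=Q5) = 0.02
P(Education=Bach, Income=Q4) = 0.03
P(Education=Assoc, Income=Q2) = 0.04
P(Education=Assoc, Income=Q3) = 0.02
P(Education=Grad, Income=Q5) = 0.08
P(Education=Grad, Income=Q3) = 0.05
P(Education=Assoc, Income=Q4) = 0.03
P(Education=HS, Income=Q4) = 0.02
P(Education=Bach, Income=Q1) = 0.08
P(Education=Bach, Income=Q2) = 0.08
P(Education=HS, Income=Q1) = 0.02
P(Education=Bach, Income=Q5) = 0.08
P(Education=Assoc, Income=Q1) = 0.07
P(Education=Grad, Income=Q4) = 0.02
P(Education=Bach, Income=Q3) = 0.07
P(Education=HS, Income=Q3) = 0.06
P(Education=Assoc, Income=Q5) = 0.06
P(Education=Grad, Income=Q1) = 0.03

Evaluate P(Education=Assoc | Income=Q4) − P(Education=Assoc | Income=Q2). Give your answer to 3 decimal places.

P(Income=Q4) = 0.02 + 0.03 + 0.03 + 0.02 = 0.10; P(Education=Assoc | Income=Q4) = 0.03/0.10 = 0.3000.
P(Income=Q2) = 0.06 + 0.04 + 0.08 + 0.08 = 0.26; P(Education=Assoc | Income=Q2) = 0.04/0.26 = 0.1538.
Difference = 0.146.

0.146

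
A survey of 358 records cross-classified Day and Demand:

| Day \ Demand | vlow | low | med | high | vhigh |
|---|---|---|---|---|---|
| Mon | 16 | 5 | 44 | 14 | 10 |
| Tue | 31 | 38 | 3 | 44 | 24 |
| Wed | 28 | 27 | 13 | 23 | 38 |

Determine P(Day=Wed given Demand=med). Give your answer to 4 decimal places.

0.2167

Total with Demand=med: 44 + 3 + 13 = 60.
P(Day=Wed | Demand=med) = 13/60 = 0.2167.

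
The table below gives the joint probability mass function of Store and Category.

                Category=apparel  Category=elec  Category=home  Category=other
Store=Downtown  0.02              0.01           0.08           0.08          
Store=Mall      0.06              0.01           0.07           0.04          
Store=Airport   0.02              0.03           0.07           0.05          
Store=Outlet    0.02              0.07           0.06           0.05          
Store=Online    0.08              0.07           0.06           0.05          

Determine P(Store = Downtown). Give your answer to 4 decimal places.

0.1900

P(Store=Downtown) = 0.02 + 0.01 + 0.08 + 0.08 = 0.19.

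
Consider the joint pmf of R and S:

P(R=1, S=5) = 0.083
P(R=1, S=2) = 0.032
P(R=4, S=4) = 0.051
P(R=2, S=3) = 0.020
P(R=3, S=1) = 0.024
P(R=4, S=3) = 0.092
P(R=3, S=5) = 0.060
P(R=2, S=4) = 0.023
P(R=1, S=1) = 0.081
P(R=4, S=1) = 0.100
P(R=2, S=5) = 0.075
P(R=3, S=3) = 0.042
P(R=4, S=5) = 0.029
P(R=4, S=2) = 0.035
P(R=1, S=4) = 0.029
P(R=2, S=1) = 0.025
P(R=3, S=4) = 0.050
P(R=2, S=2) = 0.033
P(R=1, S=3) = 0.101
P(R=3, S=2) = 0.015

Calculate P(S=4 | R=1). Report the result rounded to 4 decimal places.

0.0890

P(R=1) = 0.081 + 0.032 + 0.101 + 0.029 + 0.083 = 0.326.
P(S=4 | R=1) = 0.029/0.326 = 0.0890.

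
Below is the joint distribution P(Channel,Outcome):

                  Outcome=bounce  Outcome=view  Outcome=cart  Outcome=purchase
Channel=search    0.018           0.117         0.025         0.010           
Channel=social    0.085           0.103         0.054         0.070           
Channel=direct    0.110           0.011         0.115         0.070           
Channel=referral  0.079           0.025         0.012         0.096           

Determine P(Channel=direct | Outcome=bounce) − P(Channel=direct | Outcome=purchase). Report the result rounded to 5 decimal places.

0.09216

P(Outcome=bounce) = 0.018 + 0.085 + 0.110 + 0.079 = 0.292; P(Channel=direct | Outcome=bounce) = 0.110/0.292 = 0.376712.
P(Outcome=purchase) = 0.010 + 0.070 + 0.070 + 0.096 = 0.246; P(Channel=direct | Outcome=purchase) = 0.070/0.246 = 0.284553.
Difference = 0.09216.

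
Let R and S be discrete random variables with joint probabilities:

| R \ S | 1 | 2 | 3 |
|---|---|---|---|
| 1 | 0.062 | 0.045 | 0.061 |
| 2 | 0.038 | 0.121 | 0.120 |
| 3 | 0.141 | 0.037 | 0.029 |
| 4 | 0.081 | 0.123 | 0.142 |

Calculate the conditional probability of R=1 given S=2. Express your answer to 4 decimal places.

0.1380

P(S=2) = 0.045 + 0.121 + 0.037 + 0.123 = 0.326.
P(R=1 | S=2) = 0.045/0.326 = 0.1380.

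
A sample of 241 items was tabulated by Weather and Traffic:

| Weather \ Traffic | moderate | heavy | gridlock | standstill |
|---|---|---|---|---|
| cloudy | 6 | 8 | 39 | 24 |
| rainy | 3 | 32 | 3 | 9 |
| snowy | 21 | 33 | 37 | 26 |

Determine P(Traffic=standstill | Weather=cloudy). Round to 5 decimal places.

Total with Weather=cloudy: 6 + 8 + 39 + 24 = 77.
P(Traffic=standstill | Weather=cloudy) = 24/77 = 0.31169.

0.31169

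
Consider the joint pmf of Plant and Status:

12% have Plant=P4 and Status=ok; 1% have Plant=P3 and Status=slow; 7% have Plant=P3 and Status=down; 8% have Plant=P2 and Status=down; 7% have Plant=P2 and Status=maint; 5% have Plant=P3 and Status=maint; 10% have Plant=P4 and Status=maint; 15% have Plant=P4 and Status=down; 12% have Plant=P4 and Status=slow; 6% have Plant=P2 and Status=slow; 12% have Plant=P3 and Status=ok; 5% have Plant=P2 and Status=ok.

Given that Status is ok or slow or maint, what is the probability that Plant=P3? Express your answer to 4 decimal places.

P(Status=ok) = 0.05 + 0.12 + 0.12 = 0.29.
P(Status=slow) = 0.06 + 0.01 + 0.12 = 0.19.
P(Status=maint) = 0.07 + 0.05 + 0.10 = 0.22.
P(Status ∈ {ok, slow, maint}) = 0.29 + 0.19 + 0.22 = 0.70; P(Plant=P3, Status ∈ {ok, slow, maint}) = 0.12 + 0.01 + 0.05 = 0.18.
P(Plant=P3 | Status ∈ {ok, slow, maint}) = 0.18/0.70 = 0.2571.

0.2571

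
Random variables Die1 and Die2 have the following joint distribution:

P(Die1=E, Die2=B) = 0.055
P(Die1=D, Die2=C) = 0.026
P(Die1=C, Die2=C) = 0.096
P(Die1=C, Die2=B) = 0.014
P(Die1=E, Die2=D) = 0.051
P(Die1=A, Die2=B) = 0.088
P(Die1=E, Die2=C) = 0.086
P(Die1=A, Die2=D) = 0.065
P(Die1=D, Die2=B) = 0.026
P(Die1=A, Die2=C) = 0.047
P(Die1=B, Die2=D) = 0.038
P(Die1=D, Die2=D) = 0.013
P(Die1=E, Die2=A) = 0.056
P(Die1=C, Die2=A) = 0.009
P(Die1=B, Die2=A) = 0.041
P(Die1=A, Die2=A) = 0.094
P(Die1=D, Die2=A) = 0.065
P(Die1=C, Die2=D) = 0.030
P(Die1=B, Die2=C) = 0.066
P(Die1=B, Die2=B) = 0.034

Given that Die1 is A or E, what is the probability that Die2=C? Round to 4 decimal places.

0.2454

P(Die1=A) = 0.094 + 0.088 + 0.047 + 0.065 = 0.294.
P(Die1=E) = 0.056 + 0.055 + 0.086 + 0.051 = 0.248.
P(Die1 ∈ {A, E}) = 0.294 + 0.248 = 0.542; P(Die2=C, Die1 ∈ {A, E}) = 0.047 + 0.086 = 0.133.
P(Die2=C | Die1 ∈ {A, E}) = 0.133/0.542 = 0.2454.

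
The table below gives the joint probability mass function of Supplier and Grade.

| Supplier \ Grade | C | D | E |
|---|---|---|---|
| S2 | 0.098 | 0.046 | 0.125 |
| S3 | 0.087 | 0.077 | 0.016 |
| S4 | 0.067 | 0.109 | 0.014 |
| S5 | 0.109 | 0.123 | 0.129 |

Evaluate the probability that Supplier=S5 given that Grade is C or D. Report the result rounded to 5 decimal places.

P(Grade=C) = 0.098 + 0.087 + 0.067 + 0.109 = 0.361.
P(Grade=D) = 0.046 + 0.077 + 0.109 + 0.123 = 0.355.
P(Grade ∈ {C, D}) = 0.361 + 0.355 = 0.716; P(Supplier=S5, Grade ∈ {C, D}) = 0.109 + 0.123 = 0.232.
P(Supplier=S5 | Grade ∈ {C, D}) = 0.232/0.716 = 0.32402.

0.32402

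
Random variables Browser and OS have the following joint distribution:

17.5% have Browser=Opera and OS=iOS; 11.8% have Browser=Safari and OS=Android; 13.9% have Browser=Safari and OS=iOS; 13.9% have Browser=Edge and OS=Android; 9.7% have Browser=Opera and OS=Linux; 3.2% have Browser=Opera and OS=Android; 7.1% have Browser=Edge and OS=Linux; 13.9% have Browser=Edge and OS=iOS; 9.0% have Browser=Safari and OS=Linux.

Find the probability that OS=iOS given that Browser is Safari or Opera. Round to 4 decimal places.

P(Browser=Safari) = 0.090 + 0.139 + 0.118 = 0.347.
P(Browser=Opera) = 0.097 + 0.175 + 0.032 = 0.304.
P(Browser ∈ {Safari, Opera}) = 0.347 + 0.304 = 0.651; P(OS=iOS, Browser ∈ {Safari, Opera}) = 0.139 + 0.175 = 0.314.
P(OS=iOS | Browser ∈ {Safari, Opera}) = 0.314/0.651 = 0.4823.

0.4823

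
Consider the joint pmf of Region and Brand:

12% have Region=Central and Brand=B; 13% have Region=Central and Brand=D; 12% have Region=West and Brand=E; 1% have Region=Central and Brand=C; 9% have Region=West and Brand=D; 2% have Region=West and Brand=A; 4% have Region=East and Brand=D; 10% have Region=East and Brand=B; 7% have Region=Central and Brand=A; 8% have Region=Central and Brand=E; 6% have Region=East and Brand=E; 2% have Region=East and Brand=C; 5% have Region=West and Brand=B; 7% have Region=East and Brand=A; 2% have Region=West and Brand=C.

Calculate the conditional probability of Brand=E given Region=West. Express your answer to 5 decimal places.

0.40000

P(Region=West) = 0.02 + 0.05 + 0.02 + 0.09 + 0.12 = 0.30.
P(Brand=E | Region=West) = 0.12/0.30 = 0.40000.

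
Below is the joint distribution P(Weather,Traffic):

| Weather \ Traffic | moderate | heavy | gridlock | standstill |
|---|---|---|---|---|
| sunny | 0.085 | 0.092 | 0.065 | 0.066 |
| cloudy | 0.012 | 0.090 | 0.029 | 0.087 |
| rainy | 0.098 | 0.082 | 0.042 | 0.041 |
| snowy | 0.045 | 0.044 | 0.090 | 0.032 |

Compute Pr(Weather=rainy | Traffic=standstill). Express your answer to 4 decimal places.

0.1814

P(Traffic=standstill) = 0.066 + 0.087 + 0.041 + 0.032 = 0.226.
P(Weather=rainy | Traffic=standstill) = 0.041/0.226 = 0.1814.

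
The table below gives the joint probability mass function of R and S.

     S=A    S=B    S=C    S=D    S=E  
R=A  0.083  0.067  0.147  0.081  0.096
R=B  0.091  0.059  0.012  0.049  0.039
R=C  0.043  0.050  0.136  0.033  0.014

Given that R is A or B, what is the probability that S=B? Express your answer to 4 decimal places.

0.1740

P(R=A) = 0.083 + 0.067 + 0.147 + 0.081 + 0.096 = 0.474.
P(R=B) = 0.091 + 0.059 + 0.012 + 0.049 + 0.039 = 0.250.
P(R ∈ {A, B}) = 0.474 + 0.250 = 0.724; P(S=B, R ∈ {A, B}) = 0.067 + 0.059 = 0.126.
P(S=B | R ∈ {A, B}) = 0.126/0.724 = 0.1740.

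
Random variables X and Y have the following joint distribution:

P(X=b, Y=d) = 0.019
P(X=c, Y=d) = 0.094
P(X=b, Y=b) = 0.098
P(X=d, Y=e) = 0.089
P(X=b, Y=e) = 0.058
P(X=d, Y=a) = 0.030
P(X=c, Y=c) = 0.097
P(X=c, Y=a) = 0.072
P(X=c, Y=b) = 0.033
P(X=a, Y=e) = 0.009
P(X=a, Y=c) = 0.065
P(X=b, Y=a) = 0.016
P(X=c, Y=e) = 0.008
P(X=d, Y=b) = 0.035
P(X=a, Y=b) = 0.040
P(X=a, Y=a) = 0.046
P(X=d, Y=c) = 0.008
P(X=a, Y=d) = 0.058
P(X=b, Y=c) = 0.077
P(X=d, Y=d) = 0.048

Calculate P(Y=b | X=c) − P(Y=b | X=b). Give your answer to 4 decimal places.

-0.2571

P(X=c) = 0.072 + 0.033 + 0.097 + 0.094 + 0.008 = 0.304; P(Y=b | X=c) = 0.033/0.304 = 0.10855.
P(X=b) = 0.016 + 0.098 + 0.077 + 0.019 + 0.058 = 0.268; P(Y=b | X=b) = 0.098/0.268 = 0.36567.
Difference = -0.2571.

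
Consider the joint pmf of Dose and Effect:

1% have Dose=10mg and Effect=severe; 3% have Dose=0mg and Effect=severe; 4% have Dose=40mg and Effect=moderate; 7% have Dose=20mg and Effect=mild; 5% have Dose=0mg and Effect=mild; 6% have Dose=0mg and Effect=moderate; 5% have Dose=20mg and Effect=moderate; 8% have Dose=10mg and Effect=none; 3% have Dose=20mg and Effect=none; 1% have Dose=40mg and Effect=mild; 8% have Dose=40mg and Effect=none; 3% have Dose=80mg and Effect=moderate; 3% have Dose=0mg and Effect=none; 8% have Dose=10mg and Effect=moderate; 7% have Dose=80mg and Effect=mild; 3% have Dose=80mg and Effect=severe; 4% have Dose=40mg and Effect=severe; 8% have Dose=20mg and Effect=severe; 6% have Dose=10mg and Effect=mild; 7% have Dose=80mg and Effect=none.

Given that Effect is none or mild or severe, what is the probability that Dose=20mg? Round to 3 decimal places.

0.243

P(Effect=none) = 0.03 + 0.08 + 0.03 + 0.08 + 0.07 = 0.29.
P(Effect=mild) = 0.05 + 0.06 + 0.07 + 0.01 + 0.07 = 0.26.
P(Effect=severe) = 0.03 + 0.01 + 0.08 + 0.04 + 0.03 = 0.19.
P(Effect ∈ {none, mild, severe}) = 0.29 + 0.26 + 0.19 = 0.74; P(Dose=20mg, Effect ∈ {none, mild, severe}) = 0.03 + 0.07 + 0.08 = 0.18.
P(Dose=20mg | Effect ∈ {none, mild, severe}) = 0.18/0.74 = 0.243.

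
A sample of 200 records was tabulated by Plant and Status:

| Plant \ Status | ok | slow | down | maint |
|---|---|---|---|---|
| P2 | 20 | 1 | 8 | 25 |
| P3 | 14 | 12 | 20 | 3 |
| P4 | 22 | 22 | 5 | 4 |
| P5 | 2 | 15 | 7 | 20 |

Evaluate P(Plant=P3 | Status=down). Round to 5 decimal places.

0.50000

Total with Status=down: 8 + 20 + 5 + 7 = 40.
P(Plant=P3 | Status=down) = 20/40 = 0.50000.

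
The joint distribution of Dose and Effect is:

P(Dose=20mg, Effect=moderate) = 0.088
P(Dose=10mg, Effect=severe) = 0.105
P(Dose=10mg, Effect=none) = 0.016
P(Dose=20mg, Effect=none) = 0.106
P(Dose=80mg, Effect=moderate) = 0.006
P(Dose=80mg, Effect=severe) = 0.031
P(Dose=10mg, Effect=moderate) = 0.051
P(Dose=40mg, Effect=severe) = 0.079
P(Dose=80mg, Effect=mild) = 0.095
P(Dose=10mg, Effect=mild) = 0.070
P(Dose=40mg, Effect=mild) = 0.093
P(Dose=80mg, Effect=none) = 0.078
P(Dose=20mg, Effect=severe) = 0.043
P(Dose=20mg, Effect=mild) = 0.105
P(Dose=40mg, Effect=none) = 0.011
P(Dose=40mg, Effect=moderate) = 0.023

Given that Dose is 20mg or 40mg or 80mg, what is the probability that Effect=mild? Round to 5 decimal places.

P(Dose=20mg) = 0.106 + 0.105 + 0.088 + 0.043 = 0.342.
P(Dose=40mg) = 0.011 + 0.093 + 0.023 + 0.079 = 0.206.
P(Dose=80mg) = 0.078 + 0.095 + 0.006 + 0.031 = 0.210.
P(Dose ∈ {20mg, 40mg, 80mg}) = 0.342 + 0.206 + 0.210 = 0.758; P(Effect=mild, Dose ∈ {20mg, 40mg, 80mg}) = 0.105 + 0.093 + 0.095 = 0.293.
P(Effect=mild | Dose ∈ {20mg, 40mg, 80mg}) = 0.293/0.758 = 0.38654.

0.38654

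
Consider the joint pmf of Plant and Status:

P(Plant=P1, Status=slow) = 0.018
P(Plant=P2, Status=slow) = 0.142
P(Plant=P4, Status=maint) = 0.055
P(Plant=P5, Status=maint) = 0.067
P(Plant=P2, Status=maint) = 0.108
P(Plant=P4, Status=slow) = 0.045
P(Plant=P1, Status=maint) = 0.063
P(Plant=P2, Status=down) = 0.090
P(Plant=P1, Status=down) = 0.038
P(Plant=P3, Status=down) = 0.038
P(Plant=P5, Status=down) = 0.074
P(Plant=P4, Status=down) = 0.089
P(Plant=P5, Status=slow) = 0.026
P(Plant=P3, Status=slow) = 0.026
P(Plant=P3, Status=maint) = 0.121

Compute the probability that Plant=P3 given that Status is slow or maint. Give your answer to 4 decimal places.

0.2191

P(Status=slow) = 0.018 + 0.142 + 0.026 + 0.045 + 0.026 = 0.257.
P(Status=maint) = 0.063 + 0.108 + 0.121 + 0.055 + 0.067 = 0.414.
P(Status ∈ {slow, maint}) = 0.257 + 0.414 = 0.671; P(Plant=P3, Status ∈ {slow, maint}) = 0.026 + 0.121 = 0.147.
P(Plant=P3 | Status ∈ {slow, maint}) = 0.147/0.671 = 0.2191.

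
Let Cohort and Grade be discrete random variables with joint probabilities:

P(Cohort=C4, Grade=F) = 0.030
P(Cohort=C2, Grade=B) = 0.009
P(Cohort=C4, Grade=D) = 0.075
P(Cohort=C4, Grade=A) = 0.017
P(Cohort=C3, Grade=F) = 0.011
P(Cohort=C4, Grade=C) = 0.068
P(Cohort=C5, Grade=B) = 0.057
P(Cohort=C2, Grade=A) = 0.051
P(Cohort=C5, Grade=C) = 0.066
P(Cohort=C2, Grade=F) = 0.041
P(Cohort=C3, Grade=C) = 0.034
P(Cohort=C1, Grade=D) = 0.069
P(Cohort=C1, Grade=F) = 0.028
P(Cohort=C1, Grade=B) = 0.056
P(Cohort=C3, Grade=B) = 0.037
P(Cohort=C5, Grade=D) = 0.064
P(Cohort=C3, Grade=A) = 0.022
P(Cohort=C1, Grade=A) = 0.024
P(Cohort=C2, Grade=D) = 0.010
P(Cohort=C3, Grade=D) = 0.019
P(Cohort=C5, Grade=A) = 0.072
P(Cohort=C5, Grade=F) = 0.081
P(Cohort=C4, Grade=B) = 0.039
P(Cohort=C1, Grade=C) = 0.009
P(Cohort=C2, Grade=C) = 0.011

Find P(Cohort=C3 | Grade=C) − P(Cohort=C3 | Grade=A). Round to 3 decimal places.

P(Grade=C) = 0.009 + 0.011 + 0.034 + 0.068 + 0.066 = 0.188; P(Cohort=C3 | Grade=C) = 0.034/0.188 = 0.1809.
P(Grade=A) = 0.024 + 0.051 + 0.022 + 0.017 + 0.072 = 0.186; P(Cohort=C3 | Grade=A) = 0.022/0.186 = 0.1183.
Difference = 0.063.

0.063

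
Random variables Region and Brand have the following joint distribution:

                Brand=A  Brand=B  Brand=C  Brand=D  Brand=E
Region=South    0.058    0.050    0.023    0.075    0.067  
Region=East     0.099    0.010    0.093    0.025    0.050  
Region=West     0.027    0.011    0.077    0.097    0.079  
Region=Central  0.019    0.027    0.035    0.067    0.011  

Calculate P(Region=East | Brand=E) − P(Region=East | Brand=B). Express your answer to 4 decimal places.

0.1395

P(Brand=E) = 0.067 + 0.050 + 0.079 + 0.011 = 0.207; P(Region=East | Brand=E) = 0.050/0.207 = 0.24155.
P(Brand=B) = 0.050 + 0.010 + 0.011 + 0.027 = 0.098; P(Region=East | Brand=B) = 0.010/0.098 = 0.10204.
Difference = 0.1395.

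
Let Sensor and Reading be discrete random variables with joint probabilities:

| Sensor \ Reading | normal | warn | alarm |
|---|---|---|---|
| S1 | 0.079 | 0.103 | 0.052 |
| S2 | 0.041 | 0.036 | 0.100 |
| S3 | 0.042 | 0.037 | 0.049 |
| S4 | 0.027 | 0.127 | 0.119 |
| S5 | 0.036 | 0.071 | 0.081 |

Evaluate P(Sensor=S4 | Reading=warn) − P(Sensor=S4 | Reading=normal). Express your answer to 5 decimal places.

P(Reading=warn) = 0.103 + 0.036 + 0.037 + 0.127 + 0.071 = 0.374; P(Sensor=S4 | Reading=warn) = 0.127/0.374 = 0.339572.
P(Reading=normal) = 0.079 + 0.041 + 0.042 + 0.027 + 0.036 = 0.225; P(Sensor=S4 | Reading=normal) = 0.027/0.225 = 0.120000.
Difference = 0.21957.

0.21957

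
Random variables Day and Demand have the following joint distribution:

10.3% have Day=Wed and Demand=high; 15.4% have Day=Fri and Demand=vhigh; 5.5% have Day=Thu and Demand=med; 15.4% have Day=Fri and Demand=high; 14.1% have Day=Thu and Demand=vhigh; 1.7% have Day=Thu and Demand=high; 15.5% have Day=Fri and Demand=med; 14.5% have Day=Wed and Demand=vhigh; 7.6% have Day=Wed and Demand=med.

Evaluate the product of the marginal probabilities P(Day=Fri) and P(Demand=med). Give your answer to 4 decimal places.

P(Day=Fri) = 0.155 + 0.154 + 0.154 = 0.463.
P(Demand=med) = 0.076 + 0.055 + 0.155 = 0.286.
Product: 0.463 × 0.286 = 0.1324.

0.1324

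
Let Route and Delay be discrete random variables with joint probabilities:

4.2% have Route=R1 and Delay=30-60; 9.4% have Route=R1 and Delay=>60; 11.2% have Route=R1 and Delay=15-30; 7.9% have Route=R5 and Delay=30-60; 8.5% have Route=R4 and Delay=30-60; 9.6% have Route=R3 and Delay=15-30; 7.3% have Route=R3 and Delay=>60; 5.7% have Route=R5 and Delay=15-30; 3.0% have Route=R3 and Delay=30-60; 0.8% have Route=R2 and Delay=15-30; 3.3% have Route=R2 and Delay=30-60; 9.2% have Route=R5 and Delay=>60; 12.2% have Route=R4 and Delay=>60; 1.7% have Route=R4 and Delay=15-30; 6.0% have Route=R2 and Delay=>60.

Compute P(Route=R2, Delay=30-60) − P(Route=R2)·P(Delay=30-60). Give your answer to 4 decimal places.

P(Route=R2) = 0.008 + 0.033 + 0.060 = 0.101.
P(Delay=30-60) = 0.042 + 0.033 + 0.030 + 0.085 + 0.079 = 0.269.
P(Route=R2, Delay=30-60) − P(Route=R2)P(Delay=30-60) = 0.033 − 0.101×0.269 = 0.0058.

0.0058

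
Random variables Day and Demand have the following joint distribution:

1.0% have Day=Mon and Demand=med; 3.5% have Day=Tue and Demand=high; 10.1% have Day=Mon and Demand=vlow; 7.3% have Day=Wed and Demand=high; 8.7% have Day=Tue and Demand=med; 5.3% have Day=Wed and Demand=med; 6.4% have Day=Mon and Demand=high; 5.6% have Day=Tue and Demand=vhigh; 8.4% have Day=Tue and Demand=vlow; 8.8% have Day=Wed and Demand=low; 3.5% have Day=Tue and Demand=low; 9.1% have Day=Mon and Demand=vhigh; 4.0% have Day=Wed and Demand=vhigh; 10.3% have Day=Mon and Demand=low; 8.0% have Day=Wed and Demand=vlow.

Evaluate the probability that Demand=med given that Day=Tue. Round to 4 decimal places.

0.2929

P(Day=Tue) = 0.084 + 0.035 + 0.087 + 0.035 + 0.056 = 0.297.
P(Demand=med | Day=Tue) = 0.087/0.297 = 0.2929.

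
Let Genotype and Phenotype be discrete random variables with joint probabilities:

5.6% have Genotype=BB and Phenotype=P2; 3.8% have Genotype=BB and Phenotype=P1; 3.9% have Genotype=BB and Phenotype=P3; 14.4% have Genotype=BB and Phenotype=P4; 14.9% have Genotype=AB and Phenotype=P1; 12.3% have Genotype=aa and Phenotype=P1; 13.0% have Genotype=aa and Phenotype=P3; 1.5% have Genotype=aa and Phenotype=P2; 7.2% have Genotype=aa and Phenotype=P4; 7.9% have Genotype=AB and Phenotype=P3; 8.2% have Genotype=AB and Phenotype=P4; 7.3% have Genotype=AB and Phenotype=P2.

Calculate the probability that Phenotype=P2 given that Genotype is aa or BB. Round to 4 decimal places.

P(Genotype=aa) = 0.123 + 0.015 + 0.130 + 0.072 = 0.340.
P(Genotype=BB) = 0.038 + 0.056 + 0.039 + 0.144 = 0.277.
P(Genotype ∈ {aa, BB}) = 0.340 + 0.277 = 0.617; P(Phenotype=P2, Genotype ∈ {aa, BB}) = 0.015 + 0.056 = 0.071.
P(Phenotype=P2 | Genotype ∈ {aa, BB}) = 0.071/0.617 = 0.1151.

0.1151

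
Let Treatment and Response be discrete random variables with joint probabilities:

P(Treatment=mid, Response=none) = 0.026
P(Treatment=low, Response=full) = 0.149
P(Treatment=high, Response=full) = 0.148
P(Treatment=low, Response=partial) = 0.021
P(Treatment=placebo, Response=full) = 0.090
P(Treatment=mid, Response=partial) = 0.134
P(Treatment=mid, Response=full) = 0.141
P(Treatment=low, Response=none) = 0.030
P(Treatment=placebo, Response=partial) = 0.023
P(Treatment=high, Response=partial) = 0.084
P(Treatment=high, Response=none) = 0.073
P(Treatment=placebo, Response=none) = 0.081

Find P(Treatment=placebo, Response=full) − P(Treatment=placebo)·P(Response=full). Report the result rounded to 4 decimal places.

-0.0124

P(Treatment=placebo) = 0.081 + 0.023 + 0.090 = 0.194.
P(Response=full) = 0.090 + 0.149 + 0.141 + 0.148 = 0.528.
P(Treatment=placebo, Response=full) − P(Treatment=placebo)P(Response=full) = 0.090 − 0.194×0.528 = -0.0124.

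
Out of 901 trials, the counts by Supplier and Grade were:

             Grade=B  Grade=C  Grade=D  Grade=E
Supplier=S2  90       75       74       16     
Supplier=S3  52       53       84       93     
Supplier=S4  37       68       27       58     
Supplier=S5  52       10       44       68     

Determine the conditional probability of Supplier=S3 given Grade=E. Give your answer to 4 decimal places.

0.3957

Total with Grade=E: 16 + 93 + 58 + 68 = 235.
P(Supplier=S3 | Grade=E) = 93/235 = 0.3957.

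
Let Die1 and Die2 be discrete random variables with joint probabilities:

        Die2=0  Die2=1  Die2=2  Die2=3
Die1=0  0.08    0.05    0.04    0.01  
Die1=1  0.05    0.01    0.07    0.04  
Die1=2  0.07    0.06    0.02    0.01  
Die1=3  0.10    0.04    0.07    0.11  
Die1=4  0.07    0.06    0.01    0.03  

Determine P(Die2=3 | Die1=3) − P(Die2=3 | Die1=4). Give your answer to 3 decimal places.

P(Die1=3) = 0.10 + 0.04 + 0.07 + 0.11 = 0.32; P(Die2=3 | Die1=3) = 0.11/0.32 = 0.3438.
P(Die1=4) = 0.07 + 0.06 + 0.01 + 0.03 = 0.17; P(Die2=3 | Die1=4) = 0.03/0.17 = 0.1765.
Difference = 0.167.

0.167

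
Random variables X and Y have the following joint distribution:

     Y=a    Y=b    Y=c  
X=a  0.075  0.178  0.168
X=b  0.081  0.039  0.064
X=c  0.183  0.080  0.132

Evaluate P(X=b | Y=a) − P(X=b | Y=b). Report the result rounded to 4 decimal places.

0.1076

P(Y=a) = 0.075 + 0.081 + 0.183 = 0.339; P(X=b | Y=a) = 0.081/0.339 = 0.23894.
P(Y=b) = 0.178 + 0.039 + 0.080 = 0.297; P(X=b | Y=b) = 0.039/0.297 = 0.13131.
Difference = 0.1076.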